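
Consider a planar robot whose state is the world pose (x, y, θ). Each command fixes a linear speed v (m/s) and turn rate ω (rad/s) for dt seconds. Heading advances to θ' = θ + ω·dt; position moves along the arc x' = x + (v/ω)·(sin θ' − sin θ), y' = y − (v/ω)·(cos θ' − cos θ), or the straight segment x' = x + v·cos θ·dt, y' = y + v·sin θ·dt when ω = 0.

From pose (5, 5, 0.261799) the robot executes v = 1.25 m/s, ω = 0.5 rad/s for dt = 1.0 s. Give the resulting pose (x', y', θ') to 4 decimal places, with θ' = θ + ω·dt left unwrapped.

(6.0785, 5.6058, 0.7618)

θ' = 0.2618 + 0.5·1.0 = 0.7618
R = v/ω = 1.25/0.5 = 2.5000
x' = 5 + 2.5000·(sin 0.7618 − sin 0.2618) = 6.0785
y' = 5 − 2.5000·(cos 0.7618 − cos 0.2618) = 5.6058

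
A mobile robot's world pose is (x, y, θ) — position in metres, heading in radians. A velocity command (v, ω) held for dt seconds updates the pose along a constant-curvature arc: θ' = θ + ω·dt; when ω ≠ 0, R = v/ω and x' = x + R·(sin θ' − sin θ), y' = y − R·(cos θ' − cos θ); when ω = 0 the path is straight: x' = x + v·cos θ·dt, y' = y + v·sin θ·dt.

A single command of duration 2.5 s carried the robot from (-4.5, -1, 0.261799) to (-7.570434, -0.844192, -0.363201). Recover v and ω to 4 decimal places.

Δθ = -0.363201 − 0.261799 = -0.625000
ω = Δθ/dt = -0.625000/2.5 = -0.2500
R = Δx/(sin θ' − sin θ) = 5.0000
v = R·ω = 5.0000·-0.2500 = -1.2500

v = -1.2500, ω = -0.2500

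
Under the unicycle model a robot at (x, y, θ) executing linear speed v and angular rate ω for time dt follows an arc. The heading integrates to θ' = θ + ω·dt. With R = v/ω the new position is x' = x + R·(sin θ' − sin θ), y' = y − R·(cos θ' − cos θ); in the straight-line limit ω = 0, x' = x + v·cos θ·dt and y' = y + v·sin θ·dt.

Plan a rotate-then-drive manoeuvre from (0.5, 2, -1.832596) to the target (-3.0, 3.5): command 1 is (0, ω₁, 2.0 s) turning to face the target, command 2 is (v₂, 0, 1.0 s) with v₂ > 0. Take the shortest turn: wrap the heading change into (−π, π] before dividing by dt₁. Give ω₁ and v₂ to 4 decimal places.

heading to target = atan2(3.5−2, -3−0.5) = 2.7367
Δθ = wrap(2.7367 − -1.8326) = -1.7139; ω₁ = Δθ/dt₁ = -0.8569
distance = √((-3−0.5)² + (3.5−2)²) = 3.8079; v₂ = distance/dt₂ = 3.8079

ω₁ = -0.8569, v₂ = 3.8079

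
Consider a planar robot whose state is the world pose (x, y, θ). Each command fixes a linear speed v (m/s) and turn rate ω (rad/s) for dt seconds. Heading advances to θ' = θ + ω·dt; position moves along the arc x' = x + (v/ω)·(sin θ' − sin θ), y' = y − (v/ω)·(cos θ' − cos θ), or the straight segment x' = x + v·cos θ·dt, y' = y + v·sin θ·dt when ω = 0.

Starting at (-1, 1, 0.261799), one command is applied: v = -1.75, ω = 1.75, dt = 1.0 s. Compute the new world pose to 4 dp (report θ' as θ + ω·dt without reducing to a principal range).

θ' = 0.2618 + 1.75·1.0 = 2.0118
R = v/ω = -1.75/1.75 = -1.0000
x' = -1 + -1.0000·(sin 2.0118 − sin 0.2618) = -1.6455
y' = 1 − -1.0000·(cos 2.0118 − cos 0.2618) = -0.3928

(-1.6455, -0.3928, 2.0118)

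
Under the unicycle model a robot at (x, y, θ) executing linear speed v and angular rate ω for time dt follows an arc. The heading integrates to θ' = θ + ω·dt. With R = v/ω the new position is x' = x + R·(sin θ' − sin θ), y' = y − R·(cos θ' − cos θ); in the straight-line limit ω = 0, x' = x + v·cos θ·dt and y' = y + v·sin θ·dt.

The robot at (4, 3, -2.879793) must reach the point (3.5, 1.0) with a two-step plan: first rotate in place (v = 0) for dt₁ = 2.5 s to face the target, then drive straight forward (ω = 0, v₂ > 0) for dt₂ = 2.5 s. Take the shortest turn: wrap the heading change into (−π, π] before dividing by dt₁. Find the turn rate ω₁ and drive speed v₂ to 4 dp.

ω₁ = 0.4256, v₂ = 0.8246

heading to target = atan2(1−3, 3.5−4) = -1.8158
Δθ = wrap(-1.8158 − -2.8798) = 1.0640; ω₁ = Δθ/dt₁ = 0.4256
distance = √((3.5−4)² + (1−3)²) = 2.0616; v₂ = distance/dt₂ = 0.8246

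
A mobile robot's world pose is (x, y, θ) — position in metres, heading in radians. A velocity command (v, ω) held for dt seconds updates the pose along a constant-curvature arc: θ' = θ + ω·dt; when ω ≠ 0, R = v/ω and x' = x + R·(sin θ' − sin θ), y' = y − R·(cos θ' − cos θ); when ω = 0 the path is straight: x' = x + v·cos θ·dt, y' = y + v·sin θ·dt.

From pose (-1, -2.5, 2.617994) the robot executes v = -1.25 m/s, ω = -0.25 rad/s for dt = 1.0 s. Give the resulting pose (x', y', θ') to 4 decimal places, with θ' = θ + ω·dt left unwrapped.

θ' = 2.6180 + -0.25·1.0 = 2.3680
R = v/ω = -1.25/-0.25 = 5.0000
x' = -1 + 5.0000·(sin 2.3680 − sin 2.6180) = -0.0064
y' = -2.5 − 5.0000·(cos 2.3680 − cos 2.6180) = -3.2531

(-0.0064, -3.2531, 2.3680)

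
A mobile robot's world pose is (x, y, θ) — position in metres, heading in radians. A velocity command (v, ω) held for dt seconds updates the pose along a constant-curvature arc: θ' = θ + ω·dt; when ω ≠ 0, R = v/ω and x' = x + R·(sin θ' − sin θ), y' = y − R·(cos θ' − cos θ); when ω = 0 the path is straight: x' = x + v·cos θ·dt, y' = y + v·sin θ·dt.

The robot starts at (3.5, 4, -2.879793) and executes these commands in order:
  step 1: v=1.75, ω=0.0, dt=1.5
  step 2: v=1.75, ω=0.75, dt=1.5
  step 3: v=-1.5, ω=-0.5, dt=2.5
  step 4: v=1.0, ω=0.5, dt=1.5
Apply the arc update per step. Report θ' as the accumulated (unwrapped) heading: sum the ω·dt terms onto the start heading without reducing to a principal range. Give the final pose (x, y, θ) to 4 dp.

step 1: θ'=-2.8798 (straight) → pose (0.9644, 3.3206, -2.8798)
step 2: θ'=-1.7548 (R=2.3333) → pose (-0.7256, 1.4937, -1.7548)
step 3: θ'=-3.0048 (R=3.0000) → pose (1.8147, 3.9168, -3.0048)
step 4: θ'=-2.2548 (R=2.0000) → pose (0.5373, 3.1992, -2.2548)

(0.5373, 3.1992, -2.2548)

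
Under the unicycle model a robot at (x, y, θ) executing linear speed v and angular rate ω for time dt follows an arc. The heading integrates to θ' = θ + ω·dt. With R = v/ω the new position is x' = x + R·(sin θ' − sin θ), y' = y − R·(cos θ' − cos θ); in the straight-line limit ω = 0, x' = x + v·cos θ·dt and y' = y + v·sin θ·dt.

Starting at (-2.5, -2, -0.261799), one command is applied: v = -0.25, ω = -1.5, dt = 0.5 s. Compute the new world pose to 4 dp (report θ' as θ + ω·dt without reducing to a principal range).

θ' = -0.2618 + -1.5·0.5 = -1.0118
R = v/ω = -0.25/-1.5 = 0.1667
x' = -2.5 + 0.1667·(sin -1.0118 − sin -0.2618) = -2.5982
y' = -2 − 0.1667·(cos -1.0118 − cos -0.2618) = -1.9274

(-2.5982, -1.9274, -1.0118)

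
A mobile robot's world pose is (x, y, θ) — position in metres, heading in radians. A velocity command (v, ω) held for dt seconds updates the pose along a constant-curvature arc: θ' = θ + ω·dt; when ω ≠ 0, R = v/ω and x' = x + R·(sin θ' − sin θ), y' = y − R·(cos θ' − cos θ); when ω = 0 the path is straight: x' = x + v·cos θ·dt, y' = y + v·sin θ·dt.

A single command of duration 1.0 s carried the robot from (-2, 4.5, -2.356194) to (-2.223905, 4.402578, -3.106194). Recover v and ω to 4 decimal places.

Δθ = -3.106194 − -2.356194 = -0.750000
ω = Δθ/dt = -0.750000/1.0 = -0.7500
R = Δx/(sin θ' − sin θ) = -0.3333
v = R·ω = -0.3333·-0.7500 = 0.2500

v = 0.2500, ω = -0.7500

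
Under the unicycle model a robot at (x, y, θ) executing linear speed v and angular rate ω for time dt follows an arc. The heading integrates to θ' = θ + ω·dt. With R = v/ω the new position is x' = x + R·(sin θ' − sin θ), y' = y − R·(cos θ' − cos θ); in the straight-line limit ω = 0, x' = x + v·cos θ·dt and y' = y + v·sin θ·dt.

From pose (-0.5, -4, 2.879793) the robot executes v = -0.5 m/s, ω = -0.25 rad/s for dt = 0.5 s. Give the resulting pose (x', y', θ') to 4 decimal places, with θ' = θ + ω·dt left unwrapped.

(-0.2632, -4.0796, 2.7548)

θ' = 2.8798 + -0.25·0.5 = 2.7548
R = v/ω = -0.5/-0.25 = 2.0000
x' = -0.5 + 2.0000·(sin 2.7548 − sin 2.8798) = -0.2632
y' = -4 − 2.0000·(cos 2.7548 − cos 2.8798) = -4.0796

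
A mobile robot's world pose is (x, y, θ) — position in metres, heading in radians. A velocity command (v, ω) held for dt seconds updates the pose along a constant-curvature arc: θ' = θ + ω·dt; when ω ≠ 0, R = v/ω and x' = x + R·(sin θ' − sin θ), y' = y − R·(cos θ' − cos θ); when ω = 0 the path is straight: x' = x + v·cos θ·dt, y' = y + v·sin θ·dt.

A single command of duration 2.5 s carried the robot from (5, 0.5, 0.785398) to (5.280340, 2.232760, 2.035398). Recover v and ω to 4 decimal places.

Δθ = 2.035398 − 0.785398 = 1.250000
ω = Δθ/dt = 1.250000/2.5 = 0.5000
R = −Δy/(cos θ' − cos θ) = 1.5000
v = R·ω = 1.5000·0.5000 = 0.7500

v = 0.7500, ω = 0.5000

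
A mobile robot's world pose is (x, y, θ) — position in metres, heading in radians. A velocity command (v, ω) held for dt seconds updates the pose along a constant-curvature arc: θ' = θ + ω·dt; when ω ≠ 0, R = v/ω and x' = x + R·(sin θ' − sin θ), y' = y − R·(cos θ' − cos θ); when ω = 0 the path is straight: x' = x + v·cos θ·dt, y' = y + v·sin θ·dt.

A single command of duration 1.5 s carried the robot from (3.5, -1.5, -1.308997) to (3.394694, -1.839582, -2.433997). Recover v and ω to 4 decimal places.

Δθ = -2.433997 − -1.308997 = -1.125000
ω = Δθ/dt = -1.125000/1.5 = -0.7500
R = −Δy/(cos θ' − cos θ) = -0.3333
v = R·ω = -0.3333·-0.7500 = 0.2500

v = 0.2500, ω = -0.7500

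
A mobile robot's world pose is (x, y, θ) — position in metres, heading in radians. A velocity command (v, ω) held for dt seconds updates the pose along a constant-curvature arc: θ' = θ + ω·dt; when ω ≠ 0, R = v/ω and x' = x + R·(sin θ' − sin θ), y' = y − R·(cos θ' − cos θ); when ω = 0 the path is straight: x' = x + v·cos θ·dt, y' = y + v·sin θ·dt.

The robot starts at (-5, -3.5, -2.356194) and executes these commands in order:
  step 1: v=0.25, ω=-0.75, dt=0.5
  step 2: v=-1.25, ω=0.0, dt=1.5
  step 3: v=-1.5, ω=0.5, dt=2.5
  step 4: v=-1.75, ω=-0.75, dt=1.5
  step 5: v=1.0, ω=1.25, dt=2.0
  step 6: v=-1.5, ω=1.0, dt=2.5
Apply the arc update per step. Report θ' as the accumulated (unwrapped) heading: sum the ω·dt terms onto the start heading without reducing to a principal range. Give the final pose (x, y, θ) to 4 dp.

step 1: θ'=-2.7312 (R=-0.3333) → pose (-5.1027, -3.5700, -2.7312)
step 2: θ'=-2.7312 (straight) → pose (-3.3834, -2.8219, -2.7312)
step 3: θ'=-1.4812 (R=-3.0000) → pose (-1.5924, 0.1975, -1.4812)
step 4: θ'=-2.6062 (R=2.3333) → pose (-0.4588, 2.4131, -2.6062)
step 5: θ'=-0.1062 (R=0.8000) → pose (-0.1355, 0.9295, -0.1062)
step 6: θ'=2.3938 (R=-1.5000) → pose (-1.3145, -1.6618, 2.3938)

(-1.3145, -1.6618, 2.3938)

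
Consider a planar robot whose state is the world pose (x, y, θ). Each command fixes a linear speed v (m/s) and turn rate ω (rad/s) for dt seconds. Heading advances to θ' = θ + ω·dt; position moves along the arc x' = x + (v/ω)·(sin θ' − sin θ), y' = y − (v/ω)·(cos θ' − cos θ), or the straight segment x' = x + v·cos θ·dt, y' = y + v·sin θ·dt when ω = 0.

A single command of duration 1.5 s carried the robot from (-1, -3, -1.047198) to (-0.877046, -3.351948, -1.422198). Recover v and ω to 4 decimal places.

Δθ = -1.422198 − -1.047198 = -0.375000
ω = Δθ/dt = -0.375000/1.5 = -0.2500
R = −Δy/(cos θ' − cos θ) = -1.0000
v = R·ω = -1.0000·-0.2500 = 0.2500

v = 0.2500, ω = -0.2500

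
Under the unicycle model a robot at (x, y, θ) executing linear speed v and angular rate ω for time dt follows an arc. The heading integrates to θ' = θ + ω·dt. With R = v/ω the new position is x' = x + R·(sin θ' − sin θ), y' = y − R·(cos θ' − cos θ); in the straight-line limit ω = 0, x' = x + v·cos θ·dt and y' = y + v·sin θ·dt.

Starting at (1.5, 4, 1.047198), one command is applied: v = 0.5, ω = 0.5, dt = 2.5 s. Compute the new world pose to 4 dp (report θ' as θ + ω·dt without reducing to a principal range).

(1.3815, 5.1642, 2.2972)

θ' = 1.0472 + 0.5·2.5 = 2.2972
R = v/ω = 0.5/0.5 = 1.0000
x' = 1.5 + 1.0000·(sin 2.2972 − sin 1.0472) = 1.3815
y' = 4 − 1.0000·(cos 2.2972 − cos 1.0472) = 5.1642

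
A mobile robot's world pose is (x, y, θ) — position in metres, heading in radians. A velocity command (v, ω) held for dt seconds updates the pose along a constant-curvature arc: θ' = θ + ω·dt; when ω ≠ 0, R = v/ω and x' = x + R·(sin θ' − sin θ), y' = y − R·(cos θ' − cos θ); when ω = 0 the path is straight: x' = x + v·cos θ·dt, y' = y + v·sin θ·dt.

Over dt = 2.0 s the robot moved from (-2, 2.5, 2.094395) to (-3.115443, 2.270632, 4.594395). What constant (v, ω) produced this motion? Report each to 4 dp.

Δθ = 4.594395 − 2.094395 = 2.500000
ω = Δθ/dt = 2.500000/2.0 = 1.2500
R = Δx/(sin θ' − sin θ) = 0.6000
v = R·ω = 0.6000·1.2500 = 0.7500

v = 0.7500, ω = 1.2500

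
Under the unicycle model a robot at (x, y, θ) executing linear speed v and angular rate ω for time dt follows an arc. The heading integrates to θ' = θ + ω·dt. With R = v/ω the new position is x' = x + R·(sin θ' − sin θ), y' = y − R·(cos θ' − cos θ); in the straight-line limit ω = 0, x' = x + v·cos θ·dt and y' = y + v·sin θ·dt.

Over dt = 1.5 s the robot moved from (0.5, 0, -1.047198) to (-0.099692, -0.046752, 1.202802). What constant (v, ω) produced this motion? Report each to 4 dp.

v = -0.5000, ω = 1.5000

Δθ = 1.202802 − -1.047198 = 2.250000
ω = Δθ/dt = 2.250000/1.5 = 1.5000
R = Δx/(sin θ' − sin θ) = -0.3333
v = R·ω = -0.3333·1.5000 = -0.5000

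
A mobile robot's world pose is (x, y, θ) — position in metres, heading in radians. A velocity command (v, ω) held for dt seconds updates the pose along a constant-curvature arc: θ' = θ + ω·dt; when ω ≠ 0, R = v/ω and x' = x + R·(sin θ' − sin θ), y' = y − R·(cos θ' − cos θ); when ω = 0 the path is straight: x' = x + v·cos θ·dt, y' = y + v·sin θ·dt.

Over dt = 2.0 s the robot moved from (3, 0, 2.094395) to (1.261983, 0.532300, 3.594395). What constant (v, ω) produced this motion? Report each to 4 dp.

Δθ = 3.594395 − 2.094395 = 1.500000
ω = Δθ/dt = 1.500000/2.0 = 0.7500
R = Δx/(sin θ' − sin θ) = 1.3333
v = R·ω = 1.3333·0.7500 = 1.0000

v = 1.0000, ω = 0.7500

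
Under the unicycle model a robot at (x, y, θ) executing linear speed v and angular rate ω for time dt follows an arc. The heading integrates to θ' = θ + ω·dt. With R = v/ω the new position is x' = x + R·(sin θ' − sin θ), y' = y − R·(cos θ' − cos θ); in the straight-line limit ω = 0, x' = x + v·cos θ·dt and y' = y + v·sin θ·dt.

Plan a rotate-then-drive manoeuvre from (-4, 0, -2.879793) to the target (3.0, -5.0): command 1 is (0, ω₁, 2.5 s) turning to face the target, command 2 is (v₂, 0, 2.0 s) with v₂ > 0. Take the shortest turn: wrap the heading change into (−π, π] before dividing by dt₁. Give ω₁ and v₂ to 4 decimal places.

heading to target = atan2(-5−0, 3−-4) = -0.6202
Δθ = wrap(-0.6202 − -2.8798) = 2.2595; ω₁ = Δθ/dt₁ = 0.9038
distance = √((3−-4)² + (-5−0)²) = 8.6023; v₂ = distance/dt₂ = 4.3012

ω₁ = 0.9038, v₂ = 4.3012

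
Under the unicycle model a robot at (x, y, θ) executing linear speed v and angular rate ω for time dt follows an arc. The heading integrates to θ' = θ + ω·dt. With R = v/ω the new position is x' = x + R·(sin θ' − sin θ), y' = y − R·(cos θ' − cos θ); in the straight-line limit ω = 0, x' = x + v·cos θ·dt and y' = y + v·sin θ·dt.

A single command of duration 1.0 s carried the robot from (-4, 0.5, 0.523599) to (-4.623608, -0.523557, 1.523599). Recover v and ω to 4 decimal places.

v = -1.2500, ω = 1.0000

Δθ = 1.523599 − 0.523599 = 1.000000
ω = Δθ/dt = 1.000000/1.0 = 1.0000
R = −Δy/(cos θ' − cos θ) = -1.2500
v = R·ω = -1.2500·1.0000 = -1.2500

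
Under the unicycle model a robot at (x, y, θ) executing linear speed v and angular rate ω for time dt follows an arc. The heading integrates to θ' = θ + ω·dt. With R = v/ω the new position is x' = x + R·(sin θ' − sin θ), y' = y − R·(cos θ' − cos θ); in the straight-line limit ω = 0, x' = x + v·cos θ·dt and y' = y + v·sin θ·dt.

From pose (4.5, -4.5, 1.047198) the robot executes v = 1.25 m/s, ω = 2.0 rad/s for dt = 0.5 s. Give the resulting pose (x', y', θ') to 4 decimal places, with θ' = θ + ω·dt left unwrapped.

θ' = 1.0472 + 2.0·0.5 = 2.0472
R = v/ω = 1.25/2.0 = 0.6250
x' = 4.5 + 0.6250·(sin 2.0472 − sin 1.0472) = 4.5141
y' = -4.5 − 0.6250·(cos 2.0472 − cos 1.0472) = -3.9009

(4.5141, -3.9009, 2.0472)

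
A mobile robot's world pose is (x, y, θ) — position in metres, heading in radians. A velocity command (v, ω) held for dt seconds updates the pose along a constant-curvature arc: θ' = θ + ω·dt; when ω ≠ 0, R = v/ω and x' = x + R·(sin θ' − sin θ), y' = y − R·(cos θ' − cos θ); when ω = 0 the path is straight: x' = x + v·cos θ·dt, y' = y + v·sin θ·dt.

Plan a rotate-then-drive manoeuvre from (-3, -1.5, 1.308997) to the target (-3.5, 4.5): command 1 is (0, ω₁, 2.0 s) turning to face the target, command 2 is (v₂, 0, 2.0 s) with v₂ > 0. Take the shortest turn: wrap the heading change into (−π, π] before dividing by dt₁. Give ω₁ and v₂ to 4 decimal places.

heading to target = atan2(4.5−-1.5, -3.5−-3) = 1.6539
Δθ = wrap(1.6539 − 1.3090) = 0.3449; ω₁ = Δθ/dt₁ = 0.1725
distance = √((-3.5−-3)² + (4.5−-1.5)²) = 6.0208; v₂ = distance/dt₂ = 3.0104

ω₁ = 0.1725, v₂ = 3.0104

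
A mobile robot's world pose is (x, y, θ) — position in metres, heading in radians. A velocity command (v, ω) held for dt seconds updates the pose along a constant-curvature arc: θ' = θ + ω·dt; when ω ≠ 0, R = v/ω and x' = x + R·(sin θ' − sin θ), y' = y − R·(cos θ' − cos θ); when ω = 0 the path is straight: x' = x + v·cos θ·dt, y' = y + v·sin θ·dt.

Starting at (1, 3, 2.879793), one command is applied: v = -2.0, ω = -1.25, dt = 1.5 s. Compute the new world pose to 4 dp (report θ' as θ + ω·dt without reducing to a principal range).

(1.9364, 0.5965, 1.0048)

θ' = 2.8798 + -1.25·1.5 = 1.0048
R = v/ω = -2.0/-1.25 = 1.6000
x' = 1 + 1.6000·(sin 1.0048 − sin 2.8798) = 1.9364
y' = 3 − 1.6000·(cos 1.0048 − cos 2.8798) = 0.5965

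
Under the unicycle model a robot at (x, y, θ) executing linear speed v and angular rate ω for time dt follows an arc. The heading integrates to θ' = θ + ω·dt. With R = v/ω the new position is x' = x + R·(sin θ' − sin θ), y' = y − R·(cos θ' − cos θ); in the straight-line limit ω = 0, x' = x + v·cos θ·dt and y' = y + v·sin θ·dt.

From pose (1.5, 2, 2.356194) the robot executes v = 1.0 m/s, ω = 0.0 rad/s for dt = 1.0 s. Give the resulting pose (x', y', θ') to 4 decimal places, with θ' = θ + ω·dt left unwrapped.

(0.7929, 2.7071, 2.3562)

θ' = 2.3562 + 0.0·1.0 = 2.3562
ω = 0 → straight: x' = 1.5 + 1.0·cos(2.3562)·1.0 = 0.7929
y' = 2 + 1.0·sin(2.3562)·1.0 = 2.7071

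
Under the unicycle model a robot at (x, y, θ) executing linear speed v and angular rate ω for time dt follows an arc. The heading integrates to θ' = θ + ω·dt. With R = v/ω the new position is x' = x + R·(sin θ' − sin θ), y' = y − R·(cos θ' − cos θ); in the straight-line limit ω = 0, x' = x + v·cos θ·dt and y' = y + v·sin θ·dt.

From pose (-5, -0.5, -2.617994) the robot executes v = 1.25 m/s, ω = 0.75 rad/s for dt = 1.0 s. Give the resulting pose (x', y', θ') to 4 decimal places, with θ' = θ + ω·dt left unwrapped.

θ' = -2.6180 + 0.75·1.0 = -1.8680
R = v/ω = 1.25/0.75 = 1.6667
x' = -5 + 1.6667·(sin -1.8680 − sin -2.6180) = -5.7603
y' = -0.5 − 1.6667·(cos -1.8680 − cos -2.6180) = -1.4553

(-5.7603, -1.4553, -1.8680)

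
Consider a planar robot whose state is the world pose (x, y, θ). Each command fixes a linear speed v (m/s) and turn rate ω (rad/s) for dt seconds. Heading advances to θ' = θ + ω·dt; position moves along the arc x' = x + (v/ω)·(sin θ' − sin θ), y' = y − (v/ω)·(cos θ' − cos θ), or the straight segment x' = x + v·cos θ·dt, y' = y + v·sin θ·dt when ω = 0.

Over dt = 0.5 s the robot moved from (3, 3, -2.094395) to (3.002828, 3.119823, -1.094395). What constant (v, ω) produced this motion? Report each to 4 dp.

Δθ = -1.094395 − -2.094395 = 1.000000
ω = Δθ/dt = 1.000000/0.5 = 2.0000
R = −Δy/(cos θ' − cos θ) = -0.1250
v = R·ω = -0.1250·2.0000 = -0.2500

v = -0.2500, ω = 2.0000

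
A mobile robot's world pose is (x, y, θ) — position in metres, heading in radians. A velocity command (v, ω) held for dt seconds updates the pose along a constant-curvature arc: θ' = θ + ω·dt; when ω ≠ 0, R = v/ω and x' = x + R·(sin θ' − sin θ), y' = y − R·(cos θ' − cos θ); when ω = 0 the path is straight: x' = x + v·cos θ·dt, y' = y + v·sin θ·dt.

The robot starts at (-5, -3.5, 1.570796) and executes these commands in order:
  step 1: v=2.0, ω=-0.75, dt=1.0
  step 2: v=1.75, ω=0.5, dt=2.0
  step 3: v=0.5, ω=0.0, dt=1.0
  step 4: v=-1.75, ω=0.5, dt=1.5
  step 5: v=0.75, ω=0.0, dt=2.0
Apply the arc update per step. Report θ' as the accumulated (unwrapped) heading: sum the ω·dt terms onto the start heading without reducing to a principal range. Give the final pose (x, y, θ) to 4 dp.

step 1: θ'=0.8208 (R=-2.6667) → pose (-4.2845, -1.6823, 0.8208)
step 2: θ'=1.8208 (R=3.5000) → pose (-3.4542, 1.5694, 1.8208)
step 3: θ'=1.8208 (straight) → pose (-3.5779, 2.0538, 1.8208)
step 4: θ'=2.5708 (R=-3.5000) → pose (-2.0778, -0.0254, 2.5708)
step 5: θ'=2.5708 (straight) → pose (-3.3400, 0.7850, 2.5708)

(-3.3400, 0.7850, 2.5708)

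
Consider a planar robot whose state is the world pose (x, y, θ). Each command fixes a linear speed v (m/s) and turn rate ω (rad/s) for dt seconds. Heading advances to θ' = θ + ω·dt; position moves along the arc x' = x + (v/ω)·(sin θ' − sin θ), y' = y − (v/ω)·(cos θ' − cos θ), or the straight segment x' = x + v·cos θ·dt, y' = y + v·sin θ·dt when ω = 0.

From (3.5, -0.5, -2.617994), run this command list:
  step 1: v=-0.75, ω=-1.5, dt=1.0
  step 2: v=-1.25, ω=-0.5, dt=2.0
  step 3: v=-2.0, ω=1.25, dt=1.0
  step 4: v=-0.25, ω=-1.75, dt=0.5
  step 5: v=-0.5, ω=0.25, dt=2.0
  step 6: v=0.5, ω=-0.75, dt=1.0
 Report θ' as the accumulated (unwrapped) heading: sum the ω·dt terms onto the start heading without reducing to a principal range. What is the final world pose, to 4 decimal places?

(5.0149, -5.4578, -4.9930)

step 1: θ'=-4.1180 (R=0.5000) → pose (4.1642, -0.6530, -4.1180)
step 2: θ'=-5.1180 (R=2.5000) → pose (4.3902, -3.0395, -5.1180)
step 3: θ'=-3.8680 (R=-1.6000) → pose (4.7977, -4.8669, -3.8680)
step 4: θ'=-4.7430 (R=0.1429) → pose (4.8456, -4.9781, -4.7430)
step 5: θ'=-4.2430 (R=-2.0000) → pose (5.0610, -5.9440, -4.2430)
step 6: θ'=-4.9930 (R=-0.6667) → pose (5.0149, -5.4578, -4.9930)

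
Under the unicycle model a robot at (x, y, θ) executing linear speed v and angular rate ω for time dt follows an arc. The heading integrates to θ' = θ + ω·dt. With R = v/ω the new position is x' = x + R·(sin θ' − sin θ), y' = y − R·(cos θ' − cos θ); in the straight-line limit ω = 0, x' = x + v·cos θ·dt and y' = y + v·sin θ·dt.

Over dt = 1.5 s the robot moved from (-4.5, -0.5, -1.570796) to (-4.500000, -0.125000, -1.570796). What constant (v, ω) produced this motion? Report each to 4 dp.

v = -0.2500, ω = 0.0000

Δθ = -1.570796 − -1.570796 = 0.000000
ω = Δθ/dt = 0.000000/1.5 = 0.0000
ω = 0 → v = (Δx·cos θ + Δy·sin θ)/dt = -0.2500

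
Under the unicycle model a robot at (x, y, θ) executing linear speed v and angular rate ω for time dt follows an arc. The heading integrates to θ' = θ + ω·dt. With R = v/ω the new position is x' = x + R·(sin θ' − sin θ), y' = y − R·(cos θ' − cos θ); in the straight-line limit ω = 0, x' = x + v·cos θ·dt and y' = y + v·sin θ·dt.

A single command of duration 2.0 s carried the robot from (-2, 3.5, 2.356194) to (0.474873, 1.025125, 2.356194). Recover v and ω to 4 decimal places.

Δθ = 2.356194 − 2.356194 = 0.000000
ω = Δθ/dt = 0.000000/2.0 = 0.0000
ω = 0 → v = (Δx·cos θ + Δy·sin θ)/dt = -1.7500

v = -1.7500, ω = 0.0000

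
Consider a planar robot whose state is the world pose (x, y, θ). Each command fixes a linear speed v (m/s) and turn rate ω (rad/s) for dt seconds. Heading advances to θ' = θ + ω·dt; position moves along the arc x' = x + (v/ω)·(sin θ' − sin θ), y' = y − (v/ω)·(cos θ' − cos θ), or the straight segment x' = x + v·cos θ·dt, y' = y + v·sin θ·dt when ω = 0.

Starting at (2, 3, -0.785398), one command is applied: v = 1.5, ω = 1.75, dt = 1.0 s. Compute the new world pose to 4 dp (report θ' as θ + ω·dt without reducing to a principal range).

θ' = -0.7854 + 1.75·1.0 = 0.9646
R = v/ω = 1.5/1.75 = 0.8571
x' = 2 + 0.8571·(sin 0.9646 − sin -0.7854) = 3.3105
y' = 3 − 0.8571·(cos 0.9646 − cos -0.7854) = 3.1177

(3.3105, 3.1177, 0.9646)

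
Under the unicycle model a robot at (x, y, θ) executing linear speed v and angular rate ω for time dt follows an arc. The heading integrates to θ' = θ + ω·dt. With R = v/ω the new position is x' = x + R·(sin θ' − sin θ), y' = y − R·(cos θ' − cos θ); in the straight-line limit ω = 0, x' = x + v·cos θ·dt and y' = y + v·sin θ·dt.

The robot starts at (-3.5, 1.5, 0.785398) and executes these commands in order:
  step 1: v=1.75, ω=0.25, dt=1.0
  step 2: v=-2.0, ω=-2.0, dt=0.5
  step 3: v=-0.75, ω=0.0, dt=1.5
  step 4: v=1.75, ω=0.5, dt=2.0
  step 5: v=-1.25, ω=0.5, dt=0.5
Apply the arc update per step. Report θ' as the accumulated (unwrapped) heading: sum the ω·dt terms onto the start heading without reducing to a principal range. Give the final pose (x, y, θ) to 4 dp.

(-1.7406, 3.4900, 1.2854)

step 1: θ'=1.0354 (R=7.0000) → pose (-2.4293, 2.8785, 1.0354)
step 2: θ'=0.0354 (R=1.0000) → pose (-3.2540, 2.3893, 0.0354)
step 3: θ'=0.0354 (straight) → pose (-4.3783, 2.3495, 0.0354)
step 4: θ'=1.0354 (R=3.5000) → pose (-1.4919, 4.0616, 1.0354)
step 5: θ'=1.2854 (R=-2.5000) → pose (-1.7406, 3.4900, 1.2854)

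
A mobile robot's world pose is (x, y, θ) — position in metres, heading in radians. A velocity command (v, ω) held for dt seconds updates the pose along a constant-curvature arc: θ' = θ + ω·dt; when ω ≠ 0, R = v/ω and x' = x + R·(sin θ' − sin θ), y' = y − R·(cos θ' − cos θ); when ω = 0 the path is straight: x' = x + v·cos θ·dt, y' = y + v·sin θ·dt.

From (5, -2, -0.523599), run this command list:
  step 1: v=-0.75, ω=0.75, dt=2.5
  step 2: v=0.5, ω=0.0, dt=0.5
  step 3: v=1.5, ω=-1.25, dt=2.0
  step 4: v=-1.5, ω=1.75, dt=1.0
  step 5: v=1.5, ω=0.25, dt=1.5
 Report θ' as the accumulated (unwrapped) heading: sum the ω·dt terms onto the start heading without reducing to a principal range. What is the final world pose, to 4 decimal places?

step 1: θ'=1.3514 (R=-1.0000) → pose (3.5240, -2.6484, 1.3514)
step 2: θ'=1.3514 (straight) → pose (3.5784, -2.4044, 1.3514)
step 3: θ'=-1.1486 (R=-1.2000) → pose (5.8442, -2.1738, -1.1486)
step 4: θ'=0.6014 (R=-0.8571) → pose (4.5774, -1.8183, 0.6014)
step 5: θ'=0.9764 (R=6.0000) → pose (6.1535, -0.2311, 0.9764)

(6.1535, -0.2311, 0.9764)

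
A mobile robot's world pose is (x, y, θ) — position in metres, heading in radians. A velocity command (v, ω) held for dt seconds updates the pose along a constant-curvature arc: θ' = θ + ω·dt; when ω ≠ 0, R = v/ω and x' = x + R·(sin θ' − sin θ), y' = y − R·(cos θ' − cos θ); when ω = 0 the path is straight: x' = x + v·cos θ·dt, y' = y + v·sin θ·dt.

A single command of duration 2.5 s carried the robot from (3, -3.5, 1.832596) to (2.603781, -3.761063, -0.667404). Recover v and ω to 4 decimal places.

Δθ = -0.667404 − 1.832596 = -2.500000
ω = Δθ/dt = -2.500000/2.5 = -1.0000
R = Δx/(sin θ' − sin θ) = 0.2500
v = R·ω = 0.2500·-1.0000 = -0.2500

v = -0.2500, ω = -1.0000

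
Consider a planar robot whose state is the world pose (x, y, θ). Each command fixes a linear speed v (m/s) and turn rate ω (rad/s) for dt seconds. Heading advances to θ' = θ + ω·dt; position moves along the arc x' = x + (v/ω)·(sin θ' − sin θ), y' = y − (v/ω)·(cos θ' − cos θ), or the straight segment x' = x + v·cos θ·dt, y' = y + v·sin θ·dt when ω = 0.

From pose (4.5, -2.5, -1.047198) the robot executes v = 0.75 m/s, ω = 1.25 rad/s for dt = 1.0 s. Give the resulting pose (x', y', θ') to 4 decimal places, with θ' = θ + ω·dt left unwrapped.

θ' = -1.0472 + 1.25·1.0 = 0.2028
R = v/ω = 0.75/1.25 = 0.6000
x' = 4.5 + 0.6000·(sin 0.2028 − sin -1.0472) = 5.1405
y' = -2.5 − 0.6000·(cos 0.2028 − cos -1.0472) = -2.7877

(5.1405, -2.7877, 0.2028)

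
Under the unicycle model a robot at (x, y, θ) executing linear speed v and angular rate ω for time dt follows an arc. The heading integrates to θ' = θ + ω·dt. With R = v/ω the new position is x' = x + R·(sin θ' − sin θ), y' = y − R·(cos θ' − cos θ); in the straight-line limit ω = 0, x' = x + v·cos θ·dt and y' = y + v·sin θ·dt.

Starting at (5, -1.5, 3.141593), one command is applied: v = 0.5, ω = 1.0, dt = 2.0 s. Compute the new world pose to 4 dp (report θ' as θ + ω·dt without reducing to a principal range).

(4.5454, -2.2081, 5.1416)

θ' = 3.1416 + 1.0·2.0 = 5.1416
R = v/ω = 0.5/1.0 = 0.5000
x' = 5 + 0.5000·(sin 5.1416 − sin 3.1416) = 4.5454
y' = -1.5 − 0.5000·(cos 5.1416 − cos 3.1416) = -2.2081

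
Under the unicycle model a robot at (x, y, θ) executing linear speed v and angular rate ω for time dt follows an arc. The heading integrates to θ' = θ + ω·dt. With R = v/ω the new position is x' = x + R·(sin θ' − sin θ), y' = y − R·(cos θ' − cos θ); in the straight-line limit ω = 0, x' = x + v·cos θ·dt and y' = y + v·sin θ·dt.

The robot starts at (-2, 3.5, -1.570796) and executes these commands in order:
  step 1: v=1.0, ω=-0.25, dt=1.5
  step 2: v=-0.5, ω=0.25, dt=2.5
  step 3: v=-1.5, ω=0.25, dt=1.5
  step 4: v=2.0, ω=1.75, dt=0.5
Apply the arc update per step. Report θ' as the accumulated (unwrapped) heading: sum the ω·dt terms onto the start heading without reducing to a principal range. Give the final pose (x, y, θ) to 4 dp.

(-2.3029, 4.8171, -0.0708)

step 1: θ'=-1.9458 (R=-4.0000) → pose (-2.2780, 2.0349, -1.9458)
step 2: θ'=-1.3208 (R=-2.0000) → pose (-2.2012, 3.2623, -1.3208)
step 3: θ'=-0.9458 (R=-6.0000) → pose (-3.1489, 5.2884, -0.9458)
step 4: θ'=-0.0708 (R=1.1429) → pose (-2.3029, 4.8171, -0.0708)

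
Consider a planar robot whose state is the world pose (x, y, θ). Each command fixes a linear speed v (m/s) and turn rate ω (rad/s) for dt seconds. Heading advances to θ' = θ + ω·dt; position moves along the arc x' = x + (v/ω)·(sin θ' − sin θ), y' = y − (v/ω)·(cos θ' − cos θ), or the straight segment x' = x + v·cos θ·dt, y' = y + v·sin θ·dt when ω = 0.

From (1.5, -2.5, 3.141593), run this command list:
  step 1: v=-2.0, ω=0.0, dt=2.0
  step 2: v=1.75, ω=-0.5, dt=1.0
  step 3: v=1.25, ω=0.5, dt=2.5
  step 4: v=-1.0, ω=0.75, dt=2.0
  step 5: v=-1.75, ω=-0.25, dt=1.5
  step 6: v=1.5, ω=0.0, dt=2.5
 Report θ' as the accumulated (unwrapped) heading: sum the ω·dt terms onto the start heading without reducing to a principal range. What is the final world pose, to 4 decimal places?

(0.9391, -1.9005, 5.0166)

step 1: θ'=3.1416 (straight) → pose (5.5000, -2.5000, 3.1416)
step 2: θ'=2.6416 (R=-3.5000) → pose (3.8220, -2.0715, 2.6416)
step 3: θ'=3.8916 (R=2.5000) → pose (0.9193, -2.4363, 3.8916)
step 4: θ'=5.3916 (R=-1.3333) → pose (1.0479, -0.6231, 5.3916)
step 5: θ'=5.0166 (R=7.0000) → pose (-0.1842, 1.6774, 5.0166)
step 6: θ'=5.0166 (straight) → pose (0.9391, -1.9005, 5.0166)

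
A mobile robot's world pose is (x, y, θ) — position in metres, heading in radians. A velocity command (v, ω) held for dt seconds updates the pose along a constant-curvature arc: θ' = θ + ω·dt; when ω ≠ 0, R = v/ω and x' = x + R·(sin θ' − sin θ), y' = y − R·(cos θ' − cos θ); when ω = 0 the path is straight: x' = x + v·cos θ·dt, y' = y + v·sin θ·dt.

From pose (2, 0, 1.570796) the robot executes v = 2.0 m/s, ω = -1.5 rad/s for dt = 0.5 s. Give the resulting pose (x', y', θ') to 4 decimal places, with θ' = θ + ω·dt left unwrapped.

(2.3577, 0.9089, 0.8208)

θ' = 1.5708 + -1.5·0.5 = 0.8208
R = v/ω = 2.0/-1.5 = -1.3333
x' = 2 + -1.3333·(sin 0.8208 − sin 1.5708) = 2.3577
y' = 0 − -1.3333·(cos 0.8208 − cos 1.5708) = 0.9089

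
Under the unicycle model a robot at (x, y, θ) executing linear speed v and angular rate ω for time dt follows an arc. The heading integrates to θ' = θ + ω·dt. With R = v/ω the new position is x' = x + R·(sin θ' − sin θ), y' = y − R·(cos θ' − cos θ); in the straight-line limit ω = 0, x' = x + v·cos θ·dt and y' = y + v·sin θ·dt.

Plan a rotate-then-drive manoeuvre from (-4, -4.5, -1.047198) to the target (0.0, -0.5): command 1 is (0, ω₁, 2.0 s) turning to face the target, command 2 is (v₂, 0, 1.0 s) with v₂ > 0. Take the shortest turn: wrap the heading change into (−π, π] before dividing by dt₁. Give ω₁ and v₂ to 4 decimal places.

ω₁ = 0.9163, v₂ = 5.6569

heading to target = atan2(-0.5−-4.5, 0−-4) = 0.7854
Δθ = wrap(0.7854 − -1.0472) = 1.8326; ω₁ = Δθ/dt₁ = 0.9163
distance = √((0−-4)² + (-0.5−-4.5)²) = 5.6569; v₂ = distance/dt₂ = 5.6569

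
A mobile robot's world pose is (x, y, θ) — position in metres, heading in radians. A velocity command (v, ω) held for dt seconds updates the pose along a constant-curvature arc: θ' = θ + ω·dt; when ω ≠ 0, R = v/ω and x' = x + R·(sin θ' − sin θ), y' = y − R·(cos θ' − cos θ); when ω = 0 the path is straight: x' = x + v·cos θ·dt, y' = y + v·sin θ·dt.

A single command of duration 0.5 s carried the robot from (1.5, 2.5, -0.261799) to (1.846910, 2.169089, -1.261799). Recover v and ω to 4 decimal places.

v = 1.0000, ω = -2.0000

Δθ = -1.261799 − -0.261799 = -1.000000
ω = Δθ/dt = -1.000000/0.5 = -2.0000
R = Δx/(sin θ' − sin θ) = -0.5000
v = R·ω = -0.5000·-2.0000 = 1.0000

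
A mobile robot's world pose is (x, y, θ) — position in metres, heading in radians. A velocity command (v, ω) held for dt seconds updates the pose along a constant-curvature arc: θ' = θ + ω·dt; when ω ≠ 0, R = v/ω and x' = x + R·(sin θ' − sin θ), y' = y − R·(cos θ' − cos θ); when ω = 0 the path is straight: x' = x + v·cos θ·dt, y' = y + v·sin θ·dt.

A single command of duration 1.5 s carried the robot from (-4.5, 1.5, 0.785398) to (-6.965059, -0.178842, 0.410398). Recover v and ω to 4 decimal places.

v = -2.0000, ω = -0.2500

Δθ = 0.410398 − 0.785398 = -0.375000
ω = Δθ/dt = -0.375000/1.5 = -0.2500
R = Δx/(sin θ' − sin θ) = 8.0000
v = R·ω = 8.0000·-0.2500 = -2.0000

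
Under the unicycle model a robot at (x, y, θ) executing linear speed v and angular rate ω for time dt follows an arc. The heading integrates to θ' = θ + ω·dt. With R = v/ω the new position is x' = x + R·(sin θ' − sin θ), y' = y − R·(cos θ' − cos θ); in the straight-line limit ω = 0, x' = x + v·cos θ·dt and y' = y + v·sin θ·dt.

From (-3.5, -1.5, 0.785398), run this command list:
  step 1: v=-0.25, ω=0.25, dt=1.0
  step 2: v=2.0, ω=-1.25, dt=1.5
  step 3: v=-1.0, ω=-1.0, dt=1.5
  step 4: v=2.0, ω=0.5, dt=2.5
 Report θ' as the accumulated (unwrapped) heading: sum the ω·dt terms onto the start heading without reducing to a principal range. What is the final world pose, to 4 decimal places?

step 1: θ'=1.0354 (R=-1.0000) → pose (-3.6530, -1.6969, 1.0354)
step 2: θ'=-0.8396 (R=-1.6000) → pose (-1.0859, -1.4448, -0.8396)
step 3: θ'=-2.3396 (R=1.0000) → pose (-1.0602, -0.0818, -2.3396)
step 4: θ'=-1.0896 (R=4.0000) → pose (-1.7310, -4.7142, -1.0896)

(-1.7310, -4.7142, -1.0896)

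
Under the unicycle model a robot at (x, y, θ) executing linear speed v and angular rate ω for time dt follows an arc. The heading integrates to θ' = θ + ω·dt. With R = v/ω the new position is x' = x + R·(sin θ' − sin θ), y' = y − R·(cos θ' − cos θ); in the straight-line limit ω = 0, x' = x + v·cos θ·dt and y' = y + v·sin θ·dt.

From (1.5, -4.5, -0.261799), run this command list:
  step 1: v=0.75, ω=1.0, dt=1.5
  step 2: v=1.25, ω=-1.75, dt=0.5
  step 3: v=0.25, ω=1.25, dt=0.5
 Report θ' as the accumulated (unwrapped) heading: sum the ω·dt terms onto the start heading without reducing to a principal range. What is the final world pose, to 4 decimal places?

step 1: θ'=1.2382 (R=0.7500) → pose (2.4030, -4.0204, 1.2382)
step 2: θ'=0.3632 (R=-0.7143) → pose (2.8244, -3.5860, 0.3632)
step 3: θ'=0.9882 (R=0.2000) → pose (2.9203, -3.5090, 0.9882)

(2.9203, -3.5090, 0.9882)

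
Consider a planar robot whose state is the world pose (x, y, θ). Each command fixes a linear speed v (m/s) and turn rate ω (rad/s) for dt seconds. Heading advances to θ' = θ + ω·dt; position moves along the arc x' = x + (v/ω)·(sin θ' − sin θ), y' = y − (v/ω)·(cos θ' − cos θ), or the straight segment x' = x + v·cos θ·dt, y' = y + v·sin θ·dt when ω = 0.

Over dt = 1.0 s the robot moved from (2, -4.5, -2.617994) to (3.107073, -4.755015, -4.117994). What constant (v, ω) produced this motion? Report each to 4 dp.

Δθ = -4.117994 − -2.617994 = -1.500000
ω = Δθ/dt = -1.500000/1.0 = -1.5000
R = Δx/(sin θ' − sin θ) = 0.8333
v = R·ω = 0.8333·-1.5000 = -1.2500

v = -1.2500, ω = -1.5000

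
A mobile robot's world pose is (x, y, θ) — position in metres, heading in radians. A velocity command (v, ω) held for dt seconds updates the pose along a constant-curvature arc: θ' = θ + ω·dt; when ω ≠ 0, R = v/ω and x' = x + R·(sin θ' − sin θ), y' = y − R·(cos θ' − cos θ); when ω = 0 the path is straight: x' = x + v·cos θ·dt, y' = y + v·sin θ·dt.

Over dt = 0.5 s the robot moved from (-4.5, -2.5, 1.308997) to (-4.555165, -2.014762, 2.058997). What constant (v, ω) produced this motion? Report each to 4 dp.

v = 1.0000, ω = 1.5000

Δθ = 2.058997 − 1.308997 = 0.750000
ω = Δθ/dt = 0.750000/0.5 = 1.5000
R = −Δy/(cos θ' − cos θ) = 0.6667
v = R·ω = 0.6667·1.5000 = 1.0000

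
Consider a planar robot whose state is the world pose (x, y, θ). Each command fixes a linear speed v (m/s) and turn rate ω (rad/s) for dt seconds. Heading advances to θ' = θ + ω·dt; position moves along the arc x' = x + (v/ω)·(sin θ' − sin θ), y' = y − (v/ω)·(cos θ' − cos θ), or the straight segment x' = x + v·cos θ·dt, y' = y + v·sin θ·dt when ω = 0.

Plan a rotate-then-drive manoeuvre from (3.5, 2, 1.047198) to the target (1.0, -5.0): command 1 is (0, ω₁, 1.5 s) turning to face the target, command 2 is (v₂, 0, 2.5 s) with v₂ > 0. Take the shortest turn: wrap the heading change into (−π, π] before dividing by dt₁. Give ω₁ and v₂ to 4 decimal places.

ω₁ = -1.9740, v₂ = 2.9732

heading to target = atan2(-5−2, 1−3.5) = -1.9138
Δθ = wrap(-1.9138 − 1.0472) = -2.9610; ω₁ = Δθ/dt₁ = -1.9740
distance = √((1−3.5)² + (-5−2)²) = 7.4330; v₂ = distance/dt₂ = 2.9732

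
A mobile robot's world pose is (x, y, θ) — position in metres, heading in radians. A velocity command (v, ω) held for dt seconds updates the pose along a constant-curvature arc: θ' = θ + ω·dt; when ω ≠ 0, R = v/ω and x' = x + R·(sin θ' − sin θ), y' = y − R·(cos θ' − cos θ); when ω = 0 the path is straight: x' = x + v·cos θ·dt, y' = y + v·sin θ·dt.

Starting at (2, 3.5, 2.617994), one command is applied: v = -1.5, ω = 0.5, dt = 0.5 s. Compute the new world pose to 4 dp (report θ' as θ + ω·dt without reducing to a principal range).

(2.6894, 3.2097, 2.8680)

θ' = 2.6180 + 0.5·0.5 = 2.8680
R = v/ω = -1.5/0.5 = -3.0000
x' = 2 + -3.0000·(sin 2.8680 − sin 2.6180) = 2.6894
y' = 3.5 − -3.0000·(cos 2.8680 − cos 2.6180) = 3.2097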